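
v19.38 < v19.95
True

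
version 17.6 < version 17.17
True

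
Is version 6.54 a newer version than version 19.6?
No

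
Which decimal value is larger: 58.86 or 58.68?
58.86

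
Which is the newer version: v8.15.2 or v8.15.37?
v8.15.37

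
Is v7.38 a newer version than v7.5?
Yes. Version numbers are compared segment by segment as integers, not as decimals: minor version 38 > 5, so v7.38 > v7.5 (even though the decimal 7.38 < 7.5).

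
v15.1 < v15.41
True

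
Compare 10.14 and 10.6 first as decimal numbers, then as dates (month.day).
As decimals: 10.14 < 10.6. As dates: 10/14 is later than 10/6 (day 14 > day 6).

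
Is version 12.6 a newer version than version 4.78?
Yes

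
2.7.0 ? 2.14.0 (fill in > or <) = <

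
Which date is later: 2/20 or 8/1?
8/1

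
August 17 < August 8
False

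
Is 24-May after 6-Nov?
No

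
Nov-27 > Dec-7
False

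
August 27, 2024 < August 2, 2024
False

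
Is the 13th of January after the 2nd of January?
Yes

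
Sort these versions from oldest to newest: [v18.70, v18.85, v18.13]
[v18.13, v18.70, v18.85]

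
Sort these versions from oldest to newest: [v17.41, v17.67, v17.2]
[v17.2, v17.41, v17.67]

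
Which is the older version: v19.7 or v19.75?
v19.7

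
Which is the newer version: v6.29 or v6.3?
v6.29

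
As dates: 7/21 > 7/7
True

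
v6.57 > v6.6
True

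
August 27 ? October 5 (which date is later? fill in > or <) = <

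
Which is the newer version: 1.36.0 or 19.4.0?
19.4.0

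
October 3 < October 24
True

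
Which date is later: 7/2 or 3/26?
7/2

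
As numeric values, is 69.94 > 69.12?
True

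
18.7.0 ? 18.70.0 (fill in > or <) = <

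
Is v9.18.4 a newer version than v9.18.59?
No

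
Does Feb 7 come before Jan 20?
No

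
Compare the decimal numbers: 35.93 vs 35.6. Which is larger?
35.93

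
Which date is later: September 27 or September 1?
September 27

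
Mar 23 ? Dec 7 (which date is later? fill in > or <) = <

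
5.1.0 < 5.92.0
True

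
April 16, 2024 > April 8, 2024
True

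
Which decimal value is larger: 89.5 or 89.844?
89.844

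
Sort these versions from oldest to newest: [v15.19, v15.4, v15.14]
[v15.4, v15.14, v15.19]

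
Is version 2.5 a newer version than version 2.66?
No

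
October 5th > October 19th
False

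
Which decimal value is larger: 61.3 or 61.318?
61.318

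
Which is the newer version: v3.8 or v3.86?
v3.86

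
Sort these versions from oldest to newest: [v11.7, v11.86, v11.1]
[v11.1, v11.7, v11.86]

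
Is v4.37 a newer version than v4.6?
Yes. Version numbers are compared segment by segment as integers, not as decimals: minor version 37 > 6, so v4.37 > v4.6 (even though the decimal 4.37 < 4.6).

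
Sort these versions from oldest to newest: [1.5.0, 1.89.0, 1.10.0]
[1.5.0, 1.10.0, 1.89.0]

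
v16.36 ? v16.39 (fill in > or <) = <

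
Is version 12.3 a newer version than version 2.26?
Yes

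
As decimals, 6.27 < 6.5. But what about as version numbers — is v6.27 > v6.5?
True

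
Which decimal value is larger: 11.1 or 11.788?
11.788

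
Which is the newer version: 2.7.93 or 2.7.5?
2.7.93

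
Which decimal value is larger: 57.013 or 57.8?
57.8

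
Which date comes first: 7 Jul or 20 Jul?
7 Jul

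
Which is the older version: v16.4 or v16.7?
v16.4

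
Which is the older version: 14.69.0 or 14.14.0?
14.14.0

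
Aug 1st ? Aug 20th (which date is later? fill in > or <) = <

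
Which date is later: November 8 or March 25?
November 8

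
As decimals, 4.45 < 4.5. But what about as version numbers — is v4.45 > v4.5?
True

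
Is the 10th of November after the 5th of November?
Yes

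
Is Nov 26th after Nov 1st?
Yes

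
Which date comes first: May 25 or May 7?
May 7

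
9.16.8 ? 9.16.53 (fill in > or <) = <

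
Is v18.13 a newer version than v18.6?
Yes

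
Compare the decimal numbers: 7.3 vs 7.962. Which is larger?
7.962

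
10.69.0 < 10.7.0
False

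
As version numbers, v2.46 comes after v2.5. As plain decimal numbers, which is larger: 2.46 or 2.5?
2.5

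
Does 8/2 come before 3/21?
No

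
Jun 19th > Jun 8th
True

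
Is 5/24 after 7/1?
No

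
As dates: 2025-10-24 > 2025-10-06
True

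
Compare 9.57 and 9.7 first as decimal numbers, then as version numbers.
As decimals: 9.57 < 9.7. As versions: v9.57 > v9.7 (minor version 57 > 7).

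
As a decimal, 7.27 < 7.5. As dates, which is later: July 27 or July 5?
July 27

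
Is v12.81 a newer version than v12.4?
Yes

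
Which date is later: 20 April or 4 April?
20 April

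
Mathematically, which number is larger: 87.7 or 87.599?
87.7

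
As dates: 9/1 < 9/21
True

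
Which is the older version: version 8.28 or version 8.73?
version 8.28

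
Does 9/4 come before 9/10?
Yes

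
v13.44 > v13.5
True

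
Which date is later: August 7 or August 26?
August 26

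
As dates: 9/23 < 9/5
False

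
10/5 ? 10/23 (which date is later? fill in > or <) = <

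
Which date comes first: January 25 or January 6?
January 6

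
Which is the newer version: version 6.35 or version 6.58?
version 6.58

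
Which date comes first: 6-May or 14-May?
6-May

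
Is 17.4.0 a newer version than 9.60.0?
Yes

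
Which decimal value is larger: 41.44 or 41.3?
41.44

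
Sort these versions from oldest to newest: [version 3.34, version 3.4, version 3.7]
[version 3.4, version 3.7, version 3.34]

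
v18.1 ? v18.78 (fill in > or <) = <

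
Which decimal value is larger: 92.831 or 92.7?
92.831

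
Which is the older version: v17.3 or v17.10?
v17.3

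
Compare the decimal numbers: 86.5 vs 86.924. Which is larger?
86.924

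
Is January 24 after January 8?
Yes. Day 24 comes after day 8 in January — this is a date comparison, not a decimal one (the decimal 1.24 would be smaller than 1.8).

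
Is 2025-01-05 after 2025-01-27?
No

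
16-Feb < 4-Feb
False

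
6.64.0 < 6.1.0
False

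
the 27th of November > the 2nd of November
True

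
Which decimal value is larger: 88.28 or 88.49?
88.49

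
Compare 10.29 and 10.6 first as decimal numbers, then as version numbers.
As decimals: 10.29 < 10.6. As versions: v10.29 > v10.6 (minor version 29 > 6).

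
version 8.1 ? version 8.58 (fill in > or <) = <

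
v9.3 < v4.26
False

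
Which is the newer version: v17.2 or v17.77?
v17.77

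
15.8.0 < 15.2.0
False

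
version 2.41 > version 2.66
False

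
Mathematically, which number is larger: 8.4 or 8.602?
8.602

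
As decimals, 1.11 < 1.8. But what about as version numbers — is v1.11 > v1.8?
True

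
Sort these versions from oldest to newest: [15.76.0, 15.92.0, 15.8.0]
[15.8.0, 15.76.0, 15.92.0]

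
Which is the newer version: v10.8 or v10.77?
v10.77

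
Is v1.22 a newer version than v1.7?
Yes. Version numbers are compared segment by segment as integers, not as decimals: minor version 22 > 7, so v1.22 > v1.7 (even though the decimal 1.22 < 1.7).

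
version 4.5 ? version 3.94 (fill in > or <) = >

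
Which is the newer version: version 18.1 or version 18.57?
version 18.57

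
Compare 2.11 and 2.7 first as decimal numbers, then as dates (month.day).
As decimals: 2.11 < 2.7. As dates: 2/11 is later than 2/7 (day 11 > day 7).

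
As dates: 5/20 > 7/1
False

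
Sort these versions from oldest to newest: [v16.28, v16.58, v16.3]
[v16.3, v16.28, v16.58]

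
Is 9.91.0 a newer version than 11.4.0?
No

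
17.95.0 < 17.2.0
False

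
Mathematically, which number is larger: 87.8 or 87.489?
87.8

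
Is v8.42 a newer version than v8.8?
Yes. Version numbers are compared segment by segment as integers, not as decimals: minor version 42 > 8, so v8.42 > v8.8 (even though the decimal 8.42 < 8.8).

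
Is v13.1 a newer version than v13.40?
No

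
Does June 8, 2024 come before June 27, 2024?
Yes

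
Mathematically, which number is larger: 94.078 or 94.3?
94.3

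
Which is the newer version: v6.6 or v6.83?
v6.83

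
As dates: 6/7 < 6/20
True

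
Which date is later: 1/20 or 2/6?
2/6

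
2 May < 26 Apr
False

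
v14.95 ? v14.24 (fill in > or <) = >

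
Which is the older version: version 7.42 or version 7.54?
version 7.42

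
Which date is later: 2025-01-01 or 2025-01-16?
2025-01-16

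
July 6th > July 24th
False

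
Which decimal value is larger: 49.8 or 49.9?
49.9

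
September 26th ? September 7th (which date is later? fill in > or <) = >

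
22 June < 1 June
False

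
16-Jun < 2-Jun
False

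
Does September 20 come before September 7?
No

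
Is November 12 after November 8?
Yes. Day 12 comes after day 8 in November — this is a date comparison, not a decimal one (the decimal 11.12 would be smaller than 11.8).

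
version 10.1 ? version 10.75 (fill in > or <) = <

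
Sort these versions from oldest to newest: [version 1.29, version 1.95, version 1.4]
[version 1.4, version 1.29, version 1.95]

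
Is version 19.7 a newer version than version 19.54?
No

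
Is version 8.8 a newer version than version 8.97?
No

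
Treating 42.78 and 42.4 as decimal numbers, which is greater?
42.78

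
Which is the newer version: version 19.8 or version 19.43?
version 19.43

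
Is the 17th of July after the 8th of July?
Yes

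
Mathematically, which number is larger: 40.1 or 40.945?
40.945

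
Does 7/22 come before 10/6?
Yes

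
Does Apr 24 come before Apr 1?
No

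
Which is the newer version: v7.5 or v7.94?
v7.94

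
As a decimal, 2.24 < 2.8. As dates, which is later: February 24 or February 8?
February 24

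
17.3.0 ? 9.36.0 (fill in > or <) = >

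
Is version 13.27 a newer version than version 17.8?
No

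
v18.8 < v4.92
False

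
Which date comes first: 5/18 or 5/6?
5/6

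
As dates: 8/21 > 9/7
False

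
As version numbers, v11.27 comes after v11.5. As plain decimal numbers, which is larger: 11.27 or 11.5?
11.5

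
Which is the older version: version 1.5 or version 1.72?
version 1.5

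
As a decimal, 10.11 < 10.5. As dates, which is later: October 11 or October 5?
October 11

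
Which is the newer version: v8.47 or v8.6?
v8.47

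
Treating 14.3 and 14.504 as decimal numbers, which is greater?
14.504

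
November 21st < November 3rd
False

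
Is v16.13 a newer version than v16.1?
Yes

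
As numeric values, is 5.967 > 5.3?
True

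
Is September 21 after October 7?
No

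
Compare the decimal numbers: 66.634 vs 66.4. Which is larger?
66.634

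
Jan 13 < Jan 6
False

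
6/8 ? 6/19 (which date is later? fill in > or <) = <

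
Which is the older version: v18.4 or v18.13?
v18.4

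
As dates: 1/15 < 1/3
False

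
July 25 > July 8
True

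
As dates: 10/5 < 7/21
False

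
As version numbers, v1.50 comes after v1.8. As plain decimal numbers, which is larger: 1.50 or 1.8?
1.8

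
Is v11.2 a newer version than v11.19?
No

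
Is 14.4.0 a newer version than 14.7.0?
No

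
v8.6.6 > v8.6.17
False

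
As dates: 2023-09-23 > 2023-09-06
True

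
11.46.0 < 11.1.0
False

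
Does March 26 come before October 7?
Yes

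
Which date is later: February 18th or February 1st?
February 18th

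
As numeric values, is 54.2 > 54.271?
False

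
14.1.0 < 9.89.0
False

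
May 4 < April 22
False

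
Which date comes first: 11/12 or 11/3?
11/3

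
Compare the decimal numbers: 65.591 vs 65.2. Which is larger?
65.591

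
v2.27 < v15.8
True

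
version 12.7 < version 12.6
False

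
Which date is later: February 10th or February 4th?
February 10th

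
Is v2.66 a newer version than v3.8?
No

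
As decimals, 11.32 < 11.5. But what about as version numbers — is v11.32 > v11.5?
True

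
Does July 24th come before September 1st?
Yes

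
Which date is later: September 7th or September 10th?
September 10th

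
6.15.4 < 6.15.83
True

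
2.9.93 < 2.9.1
False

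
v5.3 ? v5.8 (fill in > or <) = <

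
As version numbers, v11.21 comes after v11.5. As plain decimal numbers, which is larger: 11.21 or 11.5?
11.5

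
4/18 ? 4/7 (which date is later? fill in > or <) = >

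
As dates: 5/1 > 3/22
True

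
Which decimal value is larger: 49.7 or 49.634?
49.7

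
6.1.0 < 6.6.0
True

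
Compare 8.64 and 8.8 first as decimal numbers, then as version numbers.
As decimals: 8.64 < 8.8. As versions: v8.64 > v8.8 (minor version 64 > 8).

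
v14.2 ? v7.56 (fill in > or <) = >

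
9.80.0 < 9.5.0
False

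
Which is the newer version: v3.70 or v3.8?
v3.70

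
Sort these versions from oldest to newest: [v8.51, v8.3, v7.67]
[v7.67, v8.3, v8.51]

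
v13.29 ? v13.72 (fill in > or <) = <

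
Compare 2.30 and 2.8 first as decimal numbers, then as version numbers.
As decimals: 2.30 < 2.8. As versions: v2.30 > v2.8 (minor version 30 > 8).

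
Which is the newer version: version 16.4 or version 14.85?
version 16.4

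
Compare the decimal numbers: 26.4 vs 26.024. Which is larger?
26.4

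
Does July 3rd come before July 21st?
Yes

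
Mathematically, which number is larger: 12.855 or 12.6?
12.855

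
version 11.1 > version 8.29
True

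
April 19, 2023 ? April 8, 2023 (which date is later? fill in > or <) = >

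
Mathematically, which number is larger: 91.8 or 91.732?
91.8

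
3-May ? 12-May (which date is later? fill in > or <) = <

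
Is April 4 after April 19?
No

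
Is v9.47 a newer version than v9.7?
Yes. Version numbers are compared segment by segment as integers, not as decimals: minor version 47 > 7, so v9.47 > v9.7 (even though the decimal 9.47 < 9.7).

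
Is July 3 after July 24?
No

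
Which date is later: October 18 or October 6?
October 18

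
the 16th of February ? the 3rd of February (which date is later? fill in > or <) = >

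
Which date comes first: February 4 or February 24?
February 4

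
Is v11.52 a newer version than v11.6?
Yes. Version numbers are compared segment by segment as integers, not as decimals: minor version 52 > 6, so v11.52 > v11.6 (even though the decimal 11.52 < 11.6).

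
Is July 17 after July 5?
Yes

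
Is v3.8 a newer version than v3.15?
No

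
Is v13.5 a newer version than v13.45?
No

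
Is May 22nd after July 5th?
No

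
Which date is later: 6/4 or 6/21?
6/21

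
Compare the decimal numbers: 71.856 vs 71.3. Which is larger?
71.856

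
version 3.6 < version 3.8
True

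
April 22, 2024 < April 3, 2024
False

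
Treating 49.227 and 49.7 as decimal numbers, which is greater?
49.7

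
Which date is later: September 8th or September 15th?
September 15th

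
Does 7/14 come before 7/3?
No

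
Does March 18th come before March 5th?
No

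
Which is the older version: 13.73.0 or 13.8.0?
13.8.0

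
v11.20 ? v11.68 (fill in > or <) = <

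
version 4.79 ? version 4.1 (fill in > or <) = >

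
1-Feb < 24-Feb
True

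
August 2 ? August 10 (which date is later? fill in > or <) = <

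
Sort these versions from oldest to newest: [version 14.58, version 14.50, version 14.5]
[version 14.5, version 14.50, version 14.58]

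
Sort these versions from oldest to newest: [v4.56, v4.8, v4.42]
[v4.8, v4.42, v4.56]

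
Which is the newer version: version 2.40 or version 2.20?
version 2.40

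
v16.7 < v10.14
False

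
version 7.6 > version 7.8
False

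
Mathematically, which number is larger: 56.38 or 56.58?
56.58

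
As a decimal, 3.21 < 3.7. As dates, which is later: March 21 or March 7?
March 21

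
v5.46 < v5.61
True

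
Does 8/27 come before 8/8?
No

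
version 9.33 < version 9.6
False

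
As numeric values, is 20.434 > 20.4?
True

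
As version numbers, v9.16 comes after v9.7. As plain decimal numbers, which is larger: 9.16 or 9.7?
9.7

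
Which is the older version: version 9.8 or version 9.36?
version 9.8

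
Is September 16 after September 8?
Yes. Day 16 comes after day 8 in September — this is a date comparison, not a decimal one (the decimal 9.16 would be smaller than 9.8).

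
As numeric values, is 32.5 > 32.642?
False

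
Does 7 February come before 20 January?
No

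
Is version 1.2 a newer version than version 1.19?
No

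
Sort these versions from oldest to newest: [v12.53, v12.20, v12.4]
[v12.4, v12.20, v12.53]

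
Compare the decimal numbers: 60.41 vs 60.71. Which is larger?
60.71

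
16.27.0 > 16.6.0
True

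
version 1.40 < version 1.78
True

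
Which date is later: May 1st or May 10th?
May 10th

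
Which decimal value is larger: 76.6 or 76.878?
76.878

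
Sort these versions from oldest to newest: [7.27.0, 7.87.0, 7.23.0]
[7.23.0, 7.27.0, 7.87.0]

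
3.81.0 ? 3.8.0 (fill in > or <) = >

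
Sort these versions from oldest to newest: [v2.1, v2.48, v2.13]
[v2.1, v2.13, v2.48]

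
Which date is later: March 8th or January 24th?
March 8th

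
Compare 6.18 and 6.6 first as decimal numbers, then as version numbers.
As decimals: 6.18 < 6.6. As versions: v6.18 > v6.6 (minor version 18 > 6).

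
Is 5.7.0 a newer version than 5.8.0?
No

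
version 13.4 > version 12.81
True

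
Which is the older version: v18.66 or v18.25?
v18.25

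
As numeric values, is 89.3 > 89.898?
False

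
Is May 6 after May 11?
No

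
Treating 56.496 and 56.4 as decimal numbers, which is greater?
56.496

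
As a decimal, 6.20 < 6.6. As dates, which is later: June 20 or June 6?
June 20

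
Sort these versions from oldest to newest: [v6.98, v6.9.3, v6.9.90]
[v6.9.3, v6.9.90, v6.98]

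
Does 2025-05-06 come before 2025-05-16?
Yes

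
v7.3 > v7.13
False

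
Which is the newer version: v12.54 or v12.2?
v12.54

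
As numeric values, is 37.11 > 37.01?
True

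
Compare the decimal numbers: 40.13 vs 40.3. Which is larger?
40.3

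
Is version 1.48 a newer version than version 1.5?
Yes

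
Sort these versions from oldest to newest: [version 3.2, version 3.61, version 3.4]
[version 3.2, version 3.4, version 3.61]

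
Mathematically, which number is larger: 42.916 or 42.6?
42.916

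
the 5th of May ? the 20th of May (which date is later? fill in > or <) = <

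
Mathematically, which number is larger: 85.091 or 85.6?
85.6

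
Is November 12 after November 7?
Yes. Day 12 comes after day 7 in November — this is a date comparison, not a decimal one (the decimal 11.12 would be smaller than 11.7).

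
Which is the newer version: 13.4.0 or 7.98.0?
13.4.0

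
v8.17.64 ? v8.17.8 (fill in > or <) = >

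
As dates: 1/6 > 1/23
False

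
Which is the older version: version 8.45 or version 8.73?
version 8.45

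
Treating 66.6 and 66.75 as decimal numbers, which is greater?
66.75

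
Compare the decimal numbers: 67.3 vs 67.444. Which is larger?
67.444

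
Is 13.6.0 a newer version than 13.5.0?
Yes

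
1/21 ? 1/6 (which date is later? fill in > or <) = >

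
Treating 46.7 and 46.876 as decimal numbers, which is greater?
46.876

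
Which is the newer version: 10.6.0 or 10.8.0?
10.8.0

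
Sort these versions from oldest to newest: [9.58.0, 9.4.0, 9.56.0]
[9.4.0, 9.56.0, 9.58.0]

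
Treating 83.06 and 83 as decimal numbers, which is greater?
83.06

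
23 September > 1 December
False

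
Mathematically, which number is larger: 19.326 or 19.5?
19.5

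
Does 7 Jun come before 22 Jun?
Yes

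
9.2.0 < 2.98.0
False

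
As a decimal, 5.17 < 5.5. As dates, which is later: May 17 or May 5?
May 17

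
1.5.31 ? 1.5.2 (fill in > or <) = >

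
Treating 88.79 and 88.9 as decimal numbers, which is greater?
88.9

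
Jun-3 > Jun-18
False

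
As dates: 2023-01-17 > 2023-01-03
True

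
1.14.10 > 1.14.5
True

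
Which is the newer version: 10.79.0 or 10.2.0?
10.79.0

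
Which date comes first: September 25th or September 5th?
September 5th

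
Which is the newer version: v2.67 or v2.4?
v2.67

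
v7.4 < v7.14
True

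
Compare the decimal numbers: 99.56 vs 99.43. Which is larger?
99.56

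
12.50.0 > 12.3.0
True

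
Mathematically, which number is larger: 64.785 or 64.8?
64.8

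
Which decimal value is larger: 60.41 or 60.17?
60.41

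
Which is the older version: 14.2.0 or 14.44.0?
14.2.0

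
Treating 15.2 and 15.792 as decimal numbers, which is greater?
15.792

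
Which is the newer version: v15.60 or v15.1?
v15.60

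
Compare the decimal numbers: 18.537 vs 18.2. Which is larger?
18.537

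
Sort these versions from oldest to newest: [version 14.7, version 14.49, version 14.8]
[version 14.7, version 14.8, version 14.49]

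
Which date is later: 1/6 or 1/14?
1/14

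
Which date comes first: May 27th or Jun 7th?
May 27th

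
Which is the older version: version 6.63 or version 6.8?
version 6.8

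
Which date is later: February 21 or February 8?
February 21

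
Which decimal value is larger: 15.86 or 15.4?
15.86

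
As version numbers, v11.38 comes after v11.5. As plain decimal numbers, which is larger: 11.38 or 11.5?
11.5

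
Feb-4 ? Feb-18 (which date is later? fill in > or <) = <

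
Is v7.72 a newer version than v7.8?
Yes. Version numbers are compared segment by segment as integers, not as decimals: minor version 72 > 8, so v7.72 > v7.8 (even though the decimal 7.72 < 7.8).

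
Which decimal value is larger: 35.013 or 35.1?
35.1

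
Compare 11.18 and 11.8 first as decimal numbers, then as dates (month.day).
As decimals: 11.18 < 11.8. As dates: 11/18 is later than 11/8 (day 18 > day 8).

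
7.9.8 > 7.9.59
False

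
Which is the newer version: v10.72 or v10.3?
v10.72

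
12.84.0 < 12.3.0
False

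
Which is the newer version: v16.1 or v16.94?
v16.94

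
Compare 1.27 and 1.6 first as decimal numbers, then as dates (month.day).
As decimals: 1.27 < 1.6. As dates: 1/27 is later than 1/6 (day 27 > day 6).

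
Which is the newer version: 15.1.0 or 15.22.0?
15.22.0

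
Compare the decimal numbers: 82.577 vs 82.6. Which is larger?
82.6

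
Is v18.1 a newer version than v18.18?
No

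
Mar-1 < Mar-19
True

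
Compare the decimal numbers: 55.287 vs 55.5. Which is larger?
55.5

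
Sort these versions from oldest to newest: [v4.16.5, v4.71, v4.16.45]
[v4.16.5, v4.16.45, v4.71]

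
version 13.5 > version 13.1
True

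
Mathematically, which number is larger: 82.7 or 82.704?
82.704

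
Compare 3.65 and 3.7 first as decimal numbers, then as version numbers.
As decimals: 3.65 < 3.7. As versions: v3.65 > v3.7 (minor version 65 > 7).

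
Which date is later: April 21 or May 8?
May 8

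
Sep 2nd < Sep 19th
True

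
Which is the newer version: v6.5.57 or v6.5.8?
v6.5.57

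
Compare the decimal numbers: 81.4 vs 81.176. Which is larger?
81.4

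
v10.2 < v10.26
True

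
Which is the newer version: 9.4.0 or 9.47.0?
9.47.0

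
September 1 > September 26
False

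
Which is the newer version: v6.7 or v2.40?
v6.7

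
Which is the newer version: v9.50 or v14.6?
v14.6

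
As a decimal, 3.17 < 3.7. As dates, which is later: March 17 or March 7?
March 17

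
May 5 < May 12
True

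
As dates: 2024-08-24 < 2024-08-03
False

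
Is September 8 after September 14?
No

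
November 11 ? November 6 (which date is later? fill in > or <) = >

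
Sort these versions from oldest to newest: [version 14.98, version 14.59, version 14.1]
[version 14.1, version 14.59, version 14.98]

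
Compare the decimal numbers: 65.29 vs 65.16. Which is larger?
65.29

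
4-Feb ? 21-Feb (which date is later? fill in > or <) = <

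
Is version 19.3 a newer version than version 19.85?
No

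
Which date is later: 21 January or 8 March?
8 March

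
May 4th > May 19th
False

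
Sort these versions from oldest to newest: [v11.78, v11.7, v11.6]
[v11.6, v11.7, v11.78]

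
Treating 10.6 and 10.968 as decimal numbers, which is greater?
10.968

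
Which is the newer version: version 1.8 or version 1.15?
version 1.15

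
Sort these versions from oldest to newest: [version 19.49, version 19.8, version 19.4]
[version 19.4, version 19.8, version 19.49]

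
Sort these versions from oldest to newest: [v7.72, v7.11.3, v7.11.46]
[v7.11.3, v7.11.46, v7.72]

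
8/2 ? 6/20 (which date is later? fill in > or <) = >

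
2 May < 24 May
True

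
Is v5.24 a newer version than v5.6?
Yes. Version numbers are compared segment by segment as integers, not as decimals: minor version 24 > 6, so v5.24 > v5.6 (even though the decimal 5.24 < 5.6).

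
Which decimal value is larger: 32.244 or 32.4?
32.4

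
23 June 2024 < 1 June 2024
False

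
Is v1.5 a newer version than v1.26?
No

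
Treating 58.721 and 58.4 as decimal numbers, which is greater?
58.721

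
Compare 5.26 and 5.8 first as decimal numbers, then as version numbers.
As decimals: 5.26 < 5.8. As versions: v5.26 > v5.8 (minor version 26 > 8).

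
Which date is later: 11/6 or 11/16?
11/16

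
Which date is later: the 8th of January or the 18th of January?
the 18th of January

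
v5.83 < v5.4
False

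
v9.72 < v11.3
True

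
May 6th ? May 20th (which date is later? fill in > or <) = <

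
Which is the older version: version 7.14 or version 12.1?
version 7.14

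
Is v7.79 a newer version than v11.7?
No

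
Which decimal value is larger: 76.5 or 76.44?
76.5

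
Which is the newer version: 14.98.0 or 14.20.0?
14.98.0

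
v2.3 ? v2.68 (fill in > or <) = <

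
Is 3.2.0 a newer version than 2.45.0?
Yes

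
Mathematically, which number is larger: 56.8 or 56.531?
56.8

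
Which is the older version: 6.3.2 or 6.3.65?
6.3.2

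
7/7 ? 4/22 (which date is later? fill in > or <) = >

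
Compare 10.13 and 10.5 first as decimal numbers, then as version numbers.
As decimals: 10.13 < 10.5. As versions: v10.13 > v10.5 (minor version 13 > 5).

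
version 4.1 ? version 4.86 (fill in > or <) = <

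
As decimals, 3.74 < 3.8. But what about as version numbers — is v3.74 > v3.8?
True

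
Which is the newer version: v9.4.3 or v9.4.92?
v9.4.92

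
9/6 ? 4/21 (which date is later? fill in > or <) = >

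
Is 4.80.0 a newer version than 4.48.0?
Yes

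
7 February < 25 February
True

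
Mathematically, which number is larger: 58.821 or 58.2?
58.821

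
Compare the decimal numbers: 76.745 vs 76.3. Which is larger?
76.745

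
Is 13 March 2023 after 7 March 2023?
Yes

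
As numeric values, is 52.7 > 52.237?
True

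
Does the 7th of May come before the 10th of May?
Yes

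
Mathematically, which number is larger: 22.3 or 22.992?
22.992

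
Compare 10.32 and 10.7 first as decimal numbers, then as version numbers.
As decimals: 10.32 < 10.7. As versions: v10.32 > v10.7 (minor version 32 > 7).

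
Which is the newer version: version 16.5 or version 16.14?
version 16.14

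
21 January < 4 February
True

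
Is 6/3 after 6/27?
No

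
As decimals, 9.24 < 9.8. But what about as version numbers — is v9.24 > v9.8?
True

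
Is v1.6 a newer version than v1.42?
No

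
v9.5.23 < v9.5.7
False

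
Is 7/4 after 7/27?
No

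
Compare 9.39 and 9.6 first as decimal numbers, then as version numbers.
As decimals: 9.39 < 9.6. As versions: v9.39 > v9.6 (minor version 39 > 6).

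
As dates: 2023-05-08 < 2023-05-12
True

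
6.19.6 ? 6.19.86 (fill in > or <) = <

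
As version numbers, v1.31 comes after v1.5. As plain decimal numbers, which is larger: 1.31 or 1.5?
1.5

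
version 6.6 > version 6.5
True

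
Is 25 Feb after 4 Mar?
No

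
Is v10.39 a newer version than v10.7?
Yes. Version numbers are compared segment by segment as integers, not as decimals: minor version 39 > 7, so v10.39 > v10.7 (even though the decimal 10.39 < 10.7).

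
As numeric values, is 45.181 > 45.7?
False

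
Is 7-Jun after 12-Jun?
No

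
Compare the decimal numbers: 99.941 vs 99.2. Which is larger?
99.941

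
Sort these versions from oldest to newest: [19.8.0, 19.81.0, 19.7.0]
[19.7.0, 19.8.0, 19.81.0]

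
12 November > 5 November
True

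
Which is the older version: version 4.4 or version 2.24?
version 2.24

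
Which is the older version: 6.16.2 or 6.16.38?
6.16.2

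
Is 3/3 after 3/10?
No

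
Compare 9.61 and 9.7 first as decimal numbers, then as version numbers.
As decimals: 9.61 < 9.7. As versions: v9.61 > v9.7 (minor version 61 > 7).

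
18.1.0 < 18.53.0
True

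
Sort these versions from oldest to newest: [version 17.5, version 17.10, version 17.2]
[version 17.2, version 17.5, version 17.10]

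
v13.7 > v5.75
True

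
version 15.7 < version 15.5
False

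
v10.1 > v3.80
True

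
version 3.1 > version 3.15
False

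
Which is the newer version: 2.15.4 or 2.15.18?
2.15.18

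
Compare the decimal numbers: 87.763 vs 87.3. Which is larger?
87.763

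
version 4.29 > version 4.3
True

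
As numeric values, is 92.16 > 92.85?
False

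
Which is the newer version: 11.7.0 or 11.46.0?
11.46.0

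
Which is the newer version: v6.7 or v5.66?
v6.7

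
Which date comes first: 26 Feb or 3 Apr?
26 Feb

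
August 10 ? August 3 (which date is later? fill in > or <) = >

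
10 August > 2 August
True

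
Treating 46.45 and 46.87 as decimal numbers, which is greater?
46.87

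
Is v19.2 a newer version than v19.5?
No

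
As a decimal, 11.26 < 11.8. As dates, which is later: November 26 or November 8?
November 26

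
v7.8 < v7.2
False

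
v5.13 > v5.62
False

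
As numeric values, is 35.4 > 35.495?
False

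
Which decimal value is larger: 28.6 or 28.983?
28.983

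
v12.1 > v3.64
True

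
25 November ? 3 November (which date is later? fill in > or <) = >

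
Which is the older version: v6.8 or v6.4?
v6.4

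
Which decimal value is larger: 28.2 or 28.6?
28.6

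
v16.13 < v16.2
False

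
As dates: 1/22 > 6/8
False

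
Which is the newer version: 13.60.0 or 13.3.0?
13.60.0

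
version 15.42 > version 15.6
True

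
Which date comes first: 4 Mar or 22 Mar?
4 Mar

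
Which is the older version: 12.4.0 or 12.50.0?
12.4.0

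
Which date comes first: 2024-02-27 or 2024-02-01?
2024-02-01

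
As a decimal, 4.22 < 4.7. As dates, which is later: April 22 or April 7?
April 22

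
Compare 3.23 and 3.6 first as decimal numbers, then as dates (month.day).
As decimals: 3.23 < 3.6. As dates: 3/23 is later than 3/6 (day 23 > day 6).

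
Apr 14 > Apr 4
True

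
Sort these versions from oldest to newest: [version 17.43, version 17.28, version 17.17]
[version 17.17, version 17.28, version 17.43]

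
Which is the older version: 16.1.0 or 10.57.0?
10.57.0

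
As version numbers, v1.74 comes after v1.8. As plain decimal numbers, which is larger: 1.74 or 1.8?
1.8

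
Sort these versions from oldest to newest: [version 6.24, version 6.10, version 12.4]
[version 6.10, version 6.24, version 12.4]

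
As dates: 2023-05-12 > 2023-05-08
True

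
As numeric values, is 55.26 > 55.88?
False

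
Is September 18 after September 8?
Yes. Day 18 comes after day 8 in September — this is a date comparison, not a decimal one (the decimal 9.18 would be smaller than 9.8).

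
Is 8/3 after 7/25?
Yes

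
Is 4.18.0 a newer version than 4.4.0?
Yes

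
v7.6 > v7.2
True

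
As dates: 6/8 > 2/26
True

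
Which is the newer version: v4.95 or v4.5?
v4.95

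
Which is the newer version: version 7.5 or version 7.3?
version 7.5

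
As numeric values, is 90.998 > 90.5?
True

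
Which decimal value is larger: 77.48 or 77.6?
77.6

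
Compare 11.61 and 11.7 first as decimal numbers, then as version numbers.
As decimals: 11.61 < 11.7. As versions: v11.61 > v11.7 (minor version 61 > 7).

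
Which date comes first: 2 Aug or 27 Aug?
2 Aug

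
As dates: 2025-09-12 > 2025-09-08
True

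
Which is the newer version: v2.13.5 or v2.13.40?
v2.13.40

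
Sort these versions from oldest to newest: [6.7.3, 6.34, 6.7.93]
[6.7.3, 6.7.93, 6.34]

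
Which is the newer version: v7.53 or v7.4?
v7.53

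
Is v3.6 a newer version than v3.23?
No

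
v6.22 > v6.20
True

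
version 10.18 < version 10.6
False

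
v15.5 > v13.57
True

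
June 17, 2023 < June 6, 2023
False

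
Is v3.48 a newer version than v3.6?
Yes. Version numbers are compared segment by segment as integers, not as decimals: minor version 48 > 6, so v3.48 > v3.6 (even though the decimal 3.48 < 3.6).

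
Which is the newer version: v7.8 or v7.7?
v7.8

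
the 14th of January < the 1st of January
False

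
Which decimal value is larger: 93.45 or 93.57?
93.57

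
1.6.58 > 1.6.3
True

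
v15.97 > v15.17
True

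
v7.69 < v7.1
False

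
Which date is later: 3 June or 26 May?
3 June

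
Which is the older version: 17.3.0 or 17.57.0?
17.3.0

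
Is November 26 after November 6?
Yes. Day 26 comes after day 6 in November — this is a date comparison, not a decimal one (the decimal 11.26 would be smaller than 11.6).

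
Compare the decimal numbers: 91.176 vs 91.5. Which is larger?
91.5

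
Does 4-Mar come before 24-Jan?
No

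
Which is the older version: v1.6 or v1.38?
v1.6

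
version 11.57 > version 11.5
True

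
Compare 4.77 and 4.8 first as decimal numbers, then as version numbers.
As decimals: 4.77 < 4.8. As versions: v4.77 > v4.8 (minor version 77 > 8).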